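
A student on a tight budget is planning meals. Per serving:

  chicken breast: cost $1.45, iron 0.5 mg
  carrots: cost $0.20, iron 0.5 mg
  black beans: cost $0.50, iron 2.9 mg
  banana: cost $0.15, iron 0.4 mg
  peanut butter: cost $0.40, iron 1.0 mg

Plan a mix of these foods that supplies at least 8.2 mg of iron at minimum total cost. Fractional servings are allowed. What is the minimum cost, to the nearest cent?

$1.41

Cost per mg of iron: black beans $0.1724, banana $0.3750, carrots $0.4000, peanut butter $0.4000, chicken breast $2.9000.
With no serving limits, use only black beans: 8.2 mg / 2.9 mg = 2.828 servings × $0.50 = $1.41.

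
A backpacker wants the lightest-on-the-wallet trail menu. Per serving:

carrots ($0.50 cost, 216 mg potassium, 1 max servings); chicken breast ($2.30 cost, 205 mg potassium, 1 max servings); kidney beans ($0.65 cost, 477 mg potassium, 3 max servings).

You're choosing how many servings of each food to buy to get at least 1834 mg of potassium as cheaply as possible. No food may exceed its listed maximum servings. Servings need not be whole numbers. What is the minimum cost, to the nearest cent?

Cost per mg of potassium: kidney beans $0.0014, carrots $0.0023, chicken breast $0.0112.
Take 3 servings of kidney beans: +1431.0 mg potassium for $1.95 (total $1.95, still need 403.0 mg).
Take 1 serving of carrots: +216.0 mg potassium for $0.50 (total $2.45, still need 187.0 mg).
Take 0.9122 servings of chicken breast: +187.0 mg potassium for $2.10 (total $4.55, still need 0.0 mg).
Greedy by cheapest-per-mg is optimal for a single linear constraint, so the minimum cost is $4.55.

$4.55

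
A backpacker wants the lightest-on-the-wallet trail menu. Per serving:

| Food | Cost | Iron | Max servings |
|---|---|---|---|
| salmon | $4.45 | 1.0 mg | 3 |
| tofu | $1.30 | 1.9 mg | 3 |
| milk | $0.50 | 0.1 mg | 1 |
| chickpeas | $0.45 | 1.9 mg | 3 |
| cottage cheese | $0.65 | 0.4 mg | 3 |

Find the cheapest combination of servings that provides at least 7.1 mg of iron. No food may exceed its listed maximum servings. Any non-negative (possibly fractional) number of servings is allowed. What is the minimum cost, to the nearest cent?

$2.31

Cost per mg of iron: chickpeas $0.2368, tofu $0.6842, cottage cheese $1.6250, salmon $4.4500, milk $5.0000.
Take 3 servings of chickpeas: +5.7 mg iron for $1.35 (total $1.35, still need 1.4 mg).
Take 0.7368 servings of tofu: +1.4 mg iron for $0.96 (total $2.31, still need 0.0 mg).
Filling from the cheapest source first is optimal under one linear minimum: $2.31.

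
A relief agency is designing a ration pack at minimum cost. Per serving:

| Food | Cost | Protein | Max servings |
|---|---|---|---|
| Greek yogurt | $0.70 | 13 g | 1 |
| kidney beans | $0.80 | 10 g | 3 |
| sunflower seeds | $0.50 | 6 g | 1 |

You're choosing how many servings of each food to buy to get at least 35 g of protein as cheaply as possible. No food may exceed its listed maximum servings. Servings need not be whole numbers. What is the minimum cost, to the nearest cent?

$2.46

Cost per g of protein: Greek yogurt $0.0538, kidney beans $0.0800, sunflower seeds $0.0833.
Take 1 serving of Greek yogurt: +13.0 g protein for $0.70 (total $0.70, still need 22.0 g).
Take 2.2 servings of kidney beans: +22.0 g protein for $1.76 (total $2.46, still need 0.0 g).
Greedy by cheapest-per-g is optimal for a single linear constraint, so the minimum cost is $2.46.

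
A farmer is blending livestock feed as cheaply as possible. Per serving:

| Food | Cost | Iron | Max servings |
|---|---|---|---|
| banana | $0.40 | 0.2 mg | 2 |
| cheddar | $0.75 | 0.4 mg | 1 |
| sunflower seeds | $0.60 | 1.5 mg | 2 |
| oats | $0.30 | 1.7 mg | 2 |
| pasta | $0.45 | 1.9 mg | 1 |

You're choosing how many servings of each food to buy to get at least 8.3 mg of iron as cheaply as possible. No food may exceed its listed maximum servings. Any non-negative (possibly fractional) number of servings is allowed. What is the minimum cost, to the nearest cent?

Cost per mg of iron: oats $0.1765, pasta $0.2368, sunflower seeds $0.4000, cheddar $1.8750, banana $2.0000.
Take 2 servings of oats: +3.4 mg iron for $0.60 (total $0.60, still need 4.9 mg).
Take 1 serving of pasta: +1.9 mg iron for $0.45 (total $1.05, still need 3.0 mg).
Take 2 servings of sunflower seeds: +3.0 mg iron for $1.20 (total $2.25, still need 0.0 mg).
Filling from the cheapest source first is optimal under one linear minimum: $2.25.

$2.25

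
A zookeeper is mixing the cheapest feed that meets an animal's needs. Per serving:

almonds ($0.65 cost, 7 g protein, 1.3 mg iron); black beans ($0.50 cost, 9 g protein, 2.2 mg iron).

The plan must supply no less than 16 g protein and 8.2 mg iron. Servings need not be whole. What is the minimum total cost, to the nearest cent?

$1.86

almonds only: max(16/7, 8.2/1.3) = 6.308 servings → $4.10.
black beans only: max(16/9, 8.2/2.2) = 3.727 servings → $1.86.
almonds + black beans: intersection lies outside the first quadrant.
The minimum over all feasible corners is $1.86.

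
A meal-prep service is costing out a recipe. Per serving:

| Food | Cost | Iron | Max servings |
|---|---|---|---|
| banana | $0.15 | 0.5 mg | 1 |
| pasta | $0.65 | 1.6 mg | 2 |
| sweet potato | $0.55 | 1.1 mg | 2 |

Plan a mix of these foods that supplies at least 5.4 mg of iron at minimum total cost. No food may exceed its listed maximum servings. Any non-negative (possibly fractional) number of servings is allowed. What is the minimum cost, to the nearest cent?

Cost per mg of iron: banana $0.3000, pasta $0.4062, sweet potato $0.5000.
Take 1 serving of banana: +0.5 mg iron for $0.15 (total $0.15, still need 4.9 mg).
Take 2 servings of pasta: +3.2 mg iron for $1.30 (total $1.45, still need 1.7 mg).
Take 1.545 servings of sweet potato: +1.7 mg iron for $0.85 (total $2.30, still need 0.0 mg).
Greedy by cheapest-per-mg is optimal for a single linear constraint, so the minimum cost is $2.30.

$2.30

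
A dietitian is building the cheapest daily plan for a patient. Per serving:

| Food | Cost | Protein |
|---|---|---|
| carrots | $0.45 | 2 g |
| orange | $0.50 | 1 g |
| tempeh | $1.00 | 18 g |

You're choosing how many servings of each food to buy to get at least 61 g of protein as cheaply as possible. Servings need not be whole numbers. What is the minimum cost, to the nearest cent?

Cost per g of protein: tempeh $0.0556, carrots $0.2250, orange $0.5000.
With no serving limits, use only tempeh: 61 g / 18 g = 3.389 servings × $1.00 = $3.39.

$3.39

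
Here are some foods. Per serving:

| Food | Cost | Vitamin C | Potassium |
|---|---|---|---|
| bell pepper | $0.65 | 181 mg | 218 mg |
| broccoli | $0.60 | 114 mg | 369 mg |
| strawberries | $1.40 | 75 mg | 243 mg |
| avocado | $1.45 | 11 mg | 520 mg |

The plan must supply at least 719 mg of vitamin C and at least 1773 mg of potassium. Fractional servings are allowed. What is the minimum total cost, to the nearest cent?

$3.33

Minimising a linear cost over {vitamin C ≥ 719, potassium ≥ 1773, servings ≥ 0} — the optimum is at a vertex, using one or two foods.
bell pepper only: max(719/181, 1773/218) = 8.133 servings → $5.29.
broccoli only: max(719/114, 1773/369) = 6.307 servings → $3.78.
strawberries only: max(719/75, 1773/243) = 9.587 servings → $13.42.
avocado only: max(719/11, 1773/520) = 65.36 servings → $94.78.
bell pepper + broccoli with both tight: 1.507 servings and 3.915 servings → $3.33.
bell pepper + strawberries with both tight: 1.511 servings and 5.941 servings → $9.30.
bell pepper + avocado with both tight: 3.864 servings and 1.79 servings → $5.11.
broccoli + strawberries with both targets exact would need a negative amount; discard.
broccoli + avocado: the both-tight solution has a negative serving — not a feasible corner.
strawberries + avocado: the both-tight solution has a negative serving — not a feasible corner.
So the least-cost plan costs $3.33.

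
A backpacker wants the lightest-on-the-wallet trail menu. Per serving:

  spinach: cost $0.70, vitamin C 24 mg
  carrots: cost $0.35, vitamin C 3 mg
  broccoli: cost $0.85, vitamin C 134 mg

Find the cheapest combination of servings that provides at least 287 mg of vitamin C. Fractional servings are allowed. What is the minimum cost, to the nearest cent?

Cost per mg of vitamin C: broccoli $0.0063, spinach $0.0292, carrots $0.1167.
With no serving limits, use only broccoli: 287 mg / 134 mg = 2.142 servings × $0.85 = $1.82.

$1.82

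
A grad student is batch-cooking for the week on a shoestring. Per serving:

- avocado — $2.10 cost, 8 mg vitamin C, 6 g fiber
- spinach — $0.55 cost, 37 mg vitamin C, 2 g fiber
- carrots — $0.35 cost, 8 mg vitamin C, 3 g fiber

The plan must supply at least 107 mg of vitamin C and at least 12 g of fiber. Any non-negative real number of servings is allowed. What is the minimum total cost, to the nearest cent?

Check every corner: each single food scaled to meet both minima, and each pair solved so both constraints bind.
avocado only: max(107/8, 12/6) = 13.38 servings → $28.09.
spinach only: max(107/37, 12/2) = 6 servings → $3.30.
carrots only: max(107/8, 12/3) = 13.38 servings → $4.68.
avocado + spinach with both tight: 1.117 servings and 2.65 servings → $3.80.
avocado + carrots: the both-tight solution has a negative serving — not a feasible corner.
spinach + carrots with both tight: 2.368 servings and 2.421 servings → $2.15.
The minimum over all feasible corners is $2.15.

$2.15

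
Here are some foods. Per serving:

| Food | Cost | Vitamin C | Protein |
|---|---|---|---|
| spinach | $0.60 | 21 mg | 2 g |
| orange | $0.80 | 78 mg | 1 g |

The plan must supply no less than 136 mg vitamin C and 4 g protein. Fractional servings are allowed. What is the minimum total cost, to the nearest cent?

An LP optimum is at a vertex; with two nutrient constraints at most two foods are used. Check each candidate.
spinach only: max(136/21, 4/2) = 6.476 servings → $3.89.
orange only: max(136/78, 4/1) = 4 servings → $3.20.
spinach + orange with both tight: 1.304 servings and 1.393 servings → $1.90.
The minimum over all feasible corners is $1.90.

$1.90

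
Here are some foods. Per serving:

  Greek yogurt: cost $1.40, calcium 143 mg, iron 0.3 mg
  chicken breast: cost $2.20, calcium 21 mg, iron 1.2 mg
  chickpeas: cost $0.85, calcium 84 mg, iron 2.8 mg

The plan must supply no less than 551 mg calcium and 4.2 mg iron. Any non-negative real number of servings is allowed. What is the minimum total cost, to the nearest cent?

Compare the cost at each extreme point of the feasible region.
Greek yogurt only: max(551/143, 4.2/0.3) = 14 servings → $19.60.
chicken breast only: max(551/21, 4.2/1.2) = 26.24 servings → $57.72.
chickpeas only: max(551/84, 4.2/2.8) = 6.56 servings → $5.58.
Greek yogurt + chicken breast with both tight: 3.466 servings and 2.633 servings → $10.65.
Greek yogurt + chickpeas with both tight: 3.172 servings and 1.16 servings → $5.43.
chicken breast + chickpeas: the both-tight solution has a negative serving — not a feasible corner.
So the least-cost plan costs $5.43.

$5.43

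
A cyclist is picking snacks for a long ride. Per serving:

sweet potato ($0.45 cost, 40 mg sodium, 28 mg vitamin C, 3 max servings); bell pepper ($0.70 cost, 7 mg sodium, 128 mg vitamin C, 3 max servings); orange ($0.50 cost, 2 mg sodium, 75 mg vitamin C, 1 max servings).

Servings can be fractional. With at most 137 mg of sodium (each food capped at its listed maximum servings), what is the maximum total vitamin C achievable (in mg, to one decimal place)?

538.8 mg

Vitamin C per mg sodium: orange 37.5, bell pepper 18.29, sweet potato 0.7.
Take 1 serving of orange: uses 2 mg sodium, +75.0 mg vitamin C (running total 75.0 mg).
Take 3 servings of bell pepper: uses 21 mg sodium, +384.0 mg vitamin C (running total 459.0 mg).
Take 2.85 servings of sweet potato: uses 114 mg sodium, +79.8 mg vitamin C (running total 538.8 mg).
Filling greedily by vitamin C-per-mg sodium is optimal for one linear limit, giving 538.8 mg.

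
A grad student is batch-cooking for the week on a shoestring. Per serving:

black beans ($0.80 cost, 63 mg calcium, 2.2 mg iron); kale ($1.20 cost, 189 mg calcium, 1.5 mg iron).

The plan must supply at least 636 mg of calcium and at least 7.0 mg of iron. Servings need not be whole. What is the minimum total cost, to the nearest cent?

For a min-cost LP with two ≥-constraints, a basic feasible solution has at most two positive variables.
black beans only: max(636/63, 7.0/2.2) = 10.1 servings → $8.08.
kale only: max(636/189, 7.0/1.5) = 4.667 servings → $5.60.
black beans + kale with both tight: 1.148 servings and 2.982 servings → $4.50.
The minimum over all feasible corners is $4.50.

$4.50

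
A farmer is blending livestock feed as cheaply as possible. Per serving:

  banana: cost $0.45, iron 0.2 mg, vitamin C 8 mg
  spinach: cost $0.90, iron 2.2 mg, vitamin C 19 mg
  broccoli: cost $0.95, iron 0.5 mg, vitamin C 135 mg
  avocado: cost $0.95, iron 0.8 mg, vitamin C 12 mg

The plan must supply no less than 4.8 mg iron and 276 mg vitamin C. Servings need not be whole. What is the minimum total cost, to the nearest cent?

This is a tiny linear program; its minimum lies at a vertex of the feasible set. List the vertices and price them.
banana only: max(4.8/0.2, 276/8) = 34.5 servings → $15.53.
spinach only: max(4.8/2.2, 276/19) = 14.53 servings → $13.07.
broccoli only: max(4.8/0.5, 276/135) = 9.6 servings → $9.12.
avocado only: max(4.8/0.8, 276/12) = 23 servings → $21.85.
banana + spinach with both targets exact would need a negative amount; discard.
banana + broccoli with both tight: 22.17 servings and 0.7304 servings → $10.67.
banana + avocado with both targets exact would need a negative amount; discard.
spinach + broccoli with both tight: 1.774 servings and 1.795 servings → $3.30.
spinach + avocado: intersection lies outside the first quadrant.
broccoli + avocado with both tight: 1.6 servings and 5 servings → $6.27.
Cheapest feasible corner: $3.30.

$3.30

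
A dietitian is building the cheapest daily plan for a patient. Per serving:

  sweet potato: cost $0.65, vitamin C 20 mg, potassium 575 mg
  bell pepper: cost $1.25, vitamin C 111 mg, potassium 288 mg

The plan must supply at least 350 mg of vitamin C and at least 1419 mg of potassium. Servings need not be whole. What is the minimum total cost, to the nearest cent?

$4.36

For a min-cost LP with two ≥-constraints, a basic feasible solution has at most two positive variables.
sweet potato only: max(350/20, 1419/575) = 17.5 servings → $11.38.
bell pepper only: max(350/111, 1419/288) = 4.927 servings → $6.16.
sweet potato + bell pepper with both tight: 0.9766 servings and 2.977 servings → $4.36.
The minimum over all feasible corners is $4.36.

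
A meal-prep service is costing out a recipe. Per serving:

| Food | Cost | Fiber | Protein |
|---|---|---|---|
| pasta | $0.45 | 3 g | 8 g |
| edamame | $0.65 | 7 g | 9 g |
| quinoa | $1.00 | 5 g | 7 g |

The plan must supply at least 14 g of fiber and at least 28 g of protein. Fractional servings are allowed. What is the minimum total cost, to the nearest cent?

This is a tiny linear program; its minimum lies at a vertex of the feasible set. List the vertices and price them.
pasta only: max(14/3, 28/8) = 4.667 servings → $2.10.
edamame only: max(14/7, 28/9) = 3.111 servings → $2.02.
quinoa only: max(14/5, 28/7) = 4 servings → $4.00.
pasta + edamame with both tight: 2.414 servings and 0.9655 servings → $1.71.
pasta + quinoa with both tight: 2.211 servings and 1.474 servings → $2.47.
edamame + quinoa with both targets exact would need a negative amount; discard.
So the least-cost plan costs $1.71.

$1.71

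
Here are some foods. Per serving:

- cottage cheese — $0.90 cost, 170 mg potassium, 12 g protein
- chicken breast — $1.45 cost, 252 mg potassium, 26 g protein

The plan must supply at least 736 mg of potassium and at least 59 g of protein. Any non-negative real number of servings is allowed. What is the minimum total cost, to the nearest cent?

$4.00

Two binding constraints pin down two serving amounts, so the optimal mix uses at most two foods. The candidates are each food alone (scaled to the tighter of potassium/protein) and each pair with both constraints tight.
cottage cheese only: max(736/170, 59/12) = 4.917 servings → $4.42.
chicken breast only: max(736/252, 59/26) = 2.921 servings → $4.23.
cottage cheese + chicken breast with both tight: 3.057 servings and 0.8582 servings → $4.00.
So the least-cost plan costs $4.00.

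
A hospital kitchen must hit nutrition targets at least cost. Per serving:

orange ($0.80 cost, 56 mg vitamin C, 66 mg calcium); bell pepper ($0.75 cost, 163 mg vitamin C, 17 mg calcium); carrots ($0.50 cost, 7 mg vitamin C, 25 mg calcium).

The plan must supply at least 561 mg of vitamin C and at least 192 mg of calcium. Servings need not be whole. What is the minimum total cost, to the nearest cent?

$3.78

Check every corner: each single food scaled to meet both minima, and each pair solved so both constraints bind.
orange only: max(561/56, 192/66) = 10.02 servings → $8.01.
bell pepper only: max(561/163, 192/17) = 11.29 servings → $8.47.
carrots only: max(561/7, 192/25) = 80.14 servings → $40.07.
orange + bell pepper with both tight: 2.219 servings and 2.679 servings → $3.78.
orange + carrots: intersection lies outside the first quadrant.
bell pepper + carrots with both tight: 3.206 servings and 5.5 servings → $5.15.
The minimum over all feasible corners is $3.78.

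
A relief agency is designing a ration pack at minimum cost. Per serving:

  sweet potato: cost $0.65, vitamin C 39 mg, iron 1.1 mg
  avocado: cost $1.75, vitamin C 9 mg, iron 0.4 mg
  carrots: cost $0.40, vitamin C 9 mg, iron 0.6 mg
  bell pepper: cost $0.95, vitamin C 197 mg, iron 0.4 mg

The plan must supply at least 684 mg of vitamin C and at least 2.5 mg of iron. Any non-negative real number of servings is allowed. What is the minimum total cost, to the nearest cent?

$3.80

An LP optimum is at a vertex; with two nutrient constraints at most two foods are used. Check each candidate.
sweet potato only: max(684/39, 2.5/1.1) = 17.54 servings → $11.40.
avocado only: max(684/9, 2.5/0.4) = 76 servings → $133.00.
carrots only: max(684/9, 2.5/0.6) = 76 servings → $30.40.
bell pepper only: max(684/197, 2.5/0.4) = 6.25 servings → $5.94.
sweet potato + avocado: the both-tight solution has a negative serving — not a feasible corner.
sweet potato + carrots with both targets exact would need a negative amount; discard.
sweet potato + bell pepper with both tight: 1.089 servings and 3.257 servings → $3.80.
avocado + carrots: intersection lies outside the first quadrant.
avocado + bell pepper with both tight: 2.911 servings and 3.339 servings → $8.27.
carrots + bell pepper with both tight: 1.91 servings and 3.385 servings → $3.98.
The minimum over all feasible corners is $3.80.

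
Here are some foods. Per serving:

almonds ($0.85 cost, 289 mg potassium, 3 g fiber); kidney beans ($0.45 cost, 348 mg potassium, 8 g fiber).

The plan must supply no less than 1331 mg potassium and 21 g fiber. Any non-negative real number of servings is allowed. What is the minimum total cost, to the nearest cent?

$1.72

An LP optimum is at a vertex; with two nutrient constraints at most two foods are used. Check each candidate.
almonds only: max(1331/289, 21/3) = 7 servings → $5.95.
kidney beans only: max(1331/348, 21/8) = 3.825 servings → $1.72.
almonds + kidney beans with both tight: 2.634 servings and 1.637 servings → $2.98.
Cheapest feasible corner: $1.72.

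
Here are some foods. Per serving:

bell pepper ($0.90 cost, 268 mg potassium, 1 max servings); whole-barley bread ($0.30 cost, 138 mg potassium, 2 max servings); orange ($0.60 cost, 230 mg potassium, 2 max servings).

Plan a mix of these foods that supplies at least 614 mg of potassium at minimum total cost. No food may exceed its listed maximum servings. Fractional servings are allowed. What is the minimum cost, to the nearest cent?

$1.48

Cost per mg of potassium: whole-barley bread $0.0022, orange $0.0026, bell pepper $0.0034.
Take 2 servings of whole-barley bread: +276.0 mg potassium for $0.60 (total $0.60, still need 338.0 mg).
Take 1.47 servings of orange: +338.0 mg potassium for $0.88 (total $1.48, still need 0.0 mg).
Greedy by cheapest-per-mg is optimal for a single linear constraint, so the minimum cost is $1.48.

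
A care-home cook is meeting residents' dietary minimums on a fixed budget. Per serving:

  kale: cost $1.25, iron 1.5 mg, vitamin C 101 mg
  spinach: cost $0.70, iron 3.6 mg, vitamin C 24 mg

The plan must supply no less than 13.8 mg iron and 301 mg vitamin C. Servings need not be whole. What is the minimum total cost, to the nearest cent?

$4.88

Two binding constraints pin down two serving amounts, so the optimal mix uses at most two foods. The candidates are each food alone (scaled to the tighter of iron/vitamin C) and each pair with both constraints tight.
kale only: max(13.8/1.5, 301/101) = 9.2 servings → $11.50.
spinach only: max(13.8/3.6, 301/24) = 12.54 servings → $8.78.
kale + spinach with both tight: 2.297 servings and 2.876 servings → $4.88.
Cheapest feasible corner: $4.88.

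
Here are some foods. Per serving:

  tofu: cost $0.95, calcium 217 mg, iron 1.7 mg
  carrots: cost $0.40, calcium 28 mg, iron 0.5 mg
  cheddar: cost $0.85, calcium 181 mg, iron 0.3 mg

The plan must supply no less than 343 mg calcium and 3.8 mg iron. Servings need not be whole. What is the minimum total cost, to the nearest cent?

The cheapest plan sits at a corner of the feasible region — with two constraints it uses at most two foods.
tofu only: max(343/217, 3.8/1.7) = 2.235 servings → $2.12.
carrots only: max(343/28, 3.8/0.5) = 12.25 servings → $4.90.
cheddar only: max(343/181, 3.8/0.3) = 12.67 servings → $10.77.
tofu + carrots with both tight: 1.069 servings and 3.966 servings → $2.60.
tofu + cheddar with both targets exact would need a negative amount; discard.
carrots + cheddar with both tight: 7.124 servings and 0.7929 servings → $3.52.
Cheapest feasible corner: $2.12.

$2.12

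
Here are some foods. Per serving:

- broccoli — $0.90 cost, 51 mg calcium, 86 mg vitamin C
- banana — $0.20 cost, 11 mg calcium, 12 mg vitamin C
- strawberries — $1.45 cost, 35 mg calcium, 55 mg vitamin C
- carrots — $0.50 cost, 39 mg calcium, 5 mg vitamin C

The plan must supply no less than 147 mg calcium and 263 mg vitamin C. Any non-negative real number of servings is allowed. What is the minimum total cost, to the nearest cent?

$2.75

broccoli only: max(147/51, 263/86) = 3.058 servings → $2.75.
banana only: max(147/11, 263/12) = 21.92 servings → $4.38.
strawberries only: max(147/35, 263/55) = 4.782 servings → $6.93.
carrots only: max(147/39, 263/5) = 52.6 servings → $26.30.
broccoli + banana with both targets exact would need a negative amount; discard.
broccoli + strawberries: intersection lies outside the first quadrant.
broccoli + carrots with both targets exact would need a negative amount; discard.
banana + strawberries: the both-tight solution has a negative serving — not a feasible corner.
banana + carrots with both targets exact would need a negative amount; discard.
strawberries + carrots: the both-tight solution has a negative serving — not a feasible corner.
The minimum over all feasible corners is $2.75.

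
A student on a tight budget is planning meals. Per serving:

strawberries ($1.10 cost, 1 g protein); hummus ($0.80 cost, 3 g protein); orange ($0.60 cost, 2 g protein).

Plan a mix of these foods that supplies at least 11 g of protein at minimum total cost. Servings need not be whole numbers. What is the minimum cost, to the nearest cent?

Cost per g of protein: hummus $0.2667, orange $0.3000, strawberries $1.1000.
With no serving limits, use only hummus: 11 g / 3 g = 3.667 servings × $0.80 = $2.93.

$2.93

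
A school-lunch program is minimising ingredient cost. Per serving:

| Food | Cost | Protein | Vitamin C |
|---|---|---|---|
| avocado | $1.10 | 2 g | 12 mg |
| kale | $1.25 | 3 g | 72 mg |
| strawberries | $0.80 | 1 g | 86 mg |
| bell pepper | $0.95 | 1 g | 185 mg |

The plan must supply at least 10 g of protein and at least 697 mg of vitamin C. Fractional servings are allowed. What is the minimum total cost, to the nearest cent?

Two binding constraints pin down two serving amounts, so the optimal mix uses at most two foods. The candidates are each food alone (scaled to the tighter of protein/vitamin C) and each pair with both constraints tight.
avocado only: max(10/2, 697/12) = 58.08 servings → $63.89.
kale only: max(10/3, 697/72) = 9.681 servings → $12.10.
strawberries only: max(10/1, 697/86) = 10 servings → $8.00.
bell pepper only: max(10/1, 697/185) = 10 servings → $9.50.
avocado + kale: intersection lies outside the first quadrant.
avocado + strawberries with both tight: 1.019 servings and 7.963 servings → $7.49.
avocado + bell pepper with both tight: 3.221 servings and 3.559 servings → $6.92.
kale + strawberries with both tight: 0.8763 servings and 7.371 servings → $6.99.
kale + bell pepper with both tight: 2.387 servings and 2.839 servings → $5.68.
strawberries + bell pepper: the both-tight solution has a negative serving — not a feasible corner.
Cheapest feasible corner: $5.68.

$5.68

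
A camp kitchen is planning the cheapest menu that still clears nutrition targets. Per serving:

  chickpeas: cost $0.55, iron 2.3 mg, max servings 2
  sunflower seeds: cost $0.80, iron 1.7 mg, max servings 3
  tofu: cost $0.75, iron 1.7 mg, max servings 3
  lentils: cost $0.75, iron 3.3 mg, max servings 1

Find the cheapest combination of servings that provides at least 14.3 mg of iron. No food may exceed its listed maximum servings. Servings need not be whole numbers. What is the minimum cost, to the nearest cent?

$4.71

Cost per mg of iron: lentils $0.2273, chickpeas $0.2391, tofu $0.4412, sunflower seeds $0.4706.
Take 1 serving of lentils: +3.3 mg iron for $0.75 (total $0.75, still need 11.0 mg).
Take 2 servings of chickpeas: +4.6 mg iron for $1.10 (total $1.85, still need 6.4 mg).
Take 3 servings of tofu: +5.1 mg iron for $2.25 (total $4.10, still need 1.3 mg).
Take 0.7647 servings of sunflower seeds: +1.3 mg iron for $0.61 (total $4.71, still need 0.0 mg).
Greedy by cheapest-per-mg is optimal for a single linear constraint, so the minimum cost is $4.71.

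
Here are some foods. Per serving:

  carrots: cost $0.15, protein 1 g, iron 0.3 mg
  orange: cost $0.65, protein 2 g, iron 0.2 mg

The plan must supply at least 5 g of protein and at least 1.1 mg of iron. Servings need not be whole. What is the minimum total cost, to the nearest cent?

$0.75

With two linear requirements the optimum uses one or two foods; enumerate the corners.
carrots only: max(5/1, 1.1/0.3) = 5 servings → $0.75.
orange only: max(5/2, 1.1/0.2) = 5.5 servings → $3.58.
carrots + orange with both tight: 3 servings and 1 serving → $1.10.
Cheapest feasible corner: $0.75.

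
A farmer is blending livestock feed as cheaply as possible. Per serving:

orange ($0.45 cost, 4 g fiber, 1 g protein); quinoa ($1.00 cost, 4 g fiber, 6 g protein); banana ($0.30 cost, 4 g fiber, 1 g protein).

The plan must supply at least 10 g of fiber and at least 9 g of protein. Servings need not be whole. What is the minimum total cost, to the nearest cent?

$1.66

orange only: max(10/4, 9/1) = 9 servings → $4.05.
quinoa only: max(10/4, 9/6) = 2.5 servings → $2.50.
banana only: max(10/4, 9/1) = 9 servings → $2.70.
orange + quinoa with both tight: 1.2 servings and 1.3 servings → $1.84.
orange + banana (both tight): parallel constraints — no distinct corner.
quinoa + banana with both tight: 1.3 servings and 1.2 servings → $1.66.
So the least-cost plan costs $1.66.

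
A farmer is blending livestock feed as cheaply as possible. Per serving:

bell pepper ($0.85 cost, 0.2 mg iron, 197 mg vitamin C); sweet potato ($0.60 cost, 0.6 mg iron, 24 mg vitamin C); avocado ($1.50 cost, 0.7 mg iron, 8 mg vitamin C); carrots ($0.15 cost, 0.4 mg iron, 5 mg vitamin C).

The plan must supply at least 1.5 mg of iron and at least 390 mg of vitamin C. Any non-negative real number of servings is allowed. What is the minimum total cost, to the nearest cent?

Compare the cost at each extreme point of the feasible region.
bell pepper only: max(1.5/0.2, 390/197) = 7.5 servings → $6.38.
sweet potato only: max(1.5/0.6, 390/24) = 16.25 servings → $9.75.
avocado only: max(1.5/0.7, 390/8) = 48.75 servings → $73.12.
carrots only: max(1.5/0.4, 390/5) = 78 servings → $11.70.
bell pepper + sweet potato with both tight: 1.746 servings and 1.918 servings → $2.63.
bell pepper + avocado with both tight: 1.915 servings and 1.596 servings → $4.02.
bell pepper + carrots with both tight: 1.909 servings and 2.796 servings → $2.04.
sweet potato + avocado: intersection lies outside the first quadrant.
sweet potato + carrots with both targets exact would need a negative amount; discard.
avocado + carrots: the both-tight solution has a negative serving — not a feasible corner.
The minimum over all feasible corners is $2.04.

$2.04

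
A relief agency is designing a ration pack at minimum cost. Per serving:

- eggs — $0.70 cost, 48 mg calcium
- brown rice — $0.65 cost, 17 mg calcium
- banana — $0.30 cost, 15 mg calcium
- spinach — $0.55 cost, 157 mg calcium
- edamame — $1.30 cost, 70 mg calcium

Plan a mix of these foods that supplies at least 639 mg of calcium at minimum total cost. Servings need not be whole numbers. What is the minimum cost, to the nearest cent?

$2.24

Cost per mg of calcium: spinach $0.0035, eggs $0.0146, edamame $0.0186, banana $0.0200, brown rice $0.0382.
With no serving limits, use only spinach: 639 mg / 157 mg = 4.07 servings × $0.55 = $2.24.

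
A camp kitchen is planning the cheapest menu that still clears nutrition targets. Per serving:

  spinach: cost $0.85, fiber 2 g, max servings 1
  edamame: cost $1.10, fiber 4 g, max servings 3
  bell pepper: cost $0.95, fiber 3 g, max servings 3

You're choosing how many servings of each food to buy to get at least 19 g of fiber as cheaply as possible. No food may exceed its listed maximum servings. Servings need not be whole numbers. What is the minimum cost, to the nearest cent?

Cost per g of fiber: edamame $0.2750, bell pepper $0.3167, spinach $0.4250.
Take 3 servings of edamame: +12.0 g fiber for $3.30 (total $3.30, still need 7.0 g).
Take 2.333 servings of bell pepper: +7.0 g fiber for $2.22 (total $5.52, still need 0.0 g).
Greedy by cheapest-per-g is optimal for a single linear constraint, so the minimum cost is $5.52.

$5.52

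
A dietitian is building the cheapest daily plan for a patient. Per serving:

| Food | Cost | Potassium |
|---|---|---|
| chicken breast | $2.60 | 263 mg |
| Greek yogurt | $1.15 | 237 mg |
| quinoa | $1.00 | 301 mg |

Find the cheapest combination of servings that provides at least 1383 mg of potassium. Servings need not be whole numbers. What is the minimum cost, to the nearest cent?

$4.59

Cost per mg of potassium: quinoa $0.0033, Greek yogurt $0.0049, chicken breast $0.0099.
With no serving limits, use only quinoa: 1383 mg / 301 mg = 4.595 servings × $1.00 = $4.59.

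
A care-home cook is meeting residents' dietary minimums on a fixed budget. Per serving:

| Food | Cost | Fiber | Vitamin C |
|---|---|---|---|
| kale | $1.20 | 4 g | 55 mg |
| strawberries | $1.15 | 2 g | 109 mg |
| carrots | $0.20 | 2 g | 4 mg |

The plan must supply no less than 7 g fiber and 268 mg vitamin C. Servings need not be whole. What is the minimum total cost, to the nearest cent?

With two linear requirements the optimum uses one or two foods; enumerate the corners.
kale only: max(7/4, 268/55) = 4.873 servings → $5.85.
strawberries only: max(7/2, 268/109) = 3.5 servings → $4.03.
carrots only: max(7/2, 268/4) = 67 servings → $13.40.
kale + strawberries with both tight: 0.6963 servings and 2.107 servings → $3.26.
kale + carrots with both targets exact would need a negative amount; discard.
strawberries + carrots with both tight: 2.419 servings and 1.081 servings → $3.00.
So the least-cost plan costs $3.00.

$3.00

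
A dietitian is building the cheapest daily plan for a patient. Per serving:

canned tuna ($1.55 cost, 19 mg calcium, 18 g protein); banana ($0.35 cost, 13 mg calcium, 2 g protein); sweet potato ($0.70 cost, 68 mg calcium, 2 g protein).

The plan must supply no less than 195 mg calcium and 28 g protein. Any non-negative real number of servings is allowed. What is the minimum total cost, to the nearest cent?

$3.74

canned tuna only: max(195/19, 28/18) = 10.26 servings → $15.91.
banana only: max(195/13, 28/2) = 15 servings → $5.25.
sweet potato only: max(195/68, 28/2) = 14 servings → $9.80.
canned tuna + banana with both targets exact would need a negative amount; discard.
canned tuna + sweet potato with both tight: 1.277 servings and 2.511 servings → $3.74.
banana + sweet potato with both tight: 13.76 servings and 0.2364 servings → $4.98.
The minimum over all feasible corners is $3.74.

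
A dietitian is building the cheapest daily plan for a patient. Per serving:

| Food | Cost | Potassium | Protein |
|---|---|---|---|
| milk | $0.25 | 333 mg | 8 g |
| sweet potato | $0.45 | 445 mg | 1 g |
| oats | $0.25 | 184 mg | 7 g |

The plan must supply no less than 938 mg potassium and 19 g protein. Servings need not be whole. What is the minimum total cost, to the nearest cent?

$0.70

Check every corner: each single food scaled to meet both minima, and each pair solved so both constraints bind.
milk only: max(938/333, 19/8) = 2.817 servings → $0.70.
sweet potato only: max(938/445, 19/1) = 19 servings → $8.55.
oats only: max(938/184, 19/7) = 5.098 servings → $1.27.
milk + sweet potato with both tight: 2.329 servings and 0.3647 servings → $0.75.
milk + oats with both targets exact would need a negative amount; discard.
sweet potato + oats with both tight: 1.047 servings and 2.565 servings → $1.11.
Cheapest feasible corner: $0.70.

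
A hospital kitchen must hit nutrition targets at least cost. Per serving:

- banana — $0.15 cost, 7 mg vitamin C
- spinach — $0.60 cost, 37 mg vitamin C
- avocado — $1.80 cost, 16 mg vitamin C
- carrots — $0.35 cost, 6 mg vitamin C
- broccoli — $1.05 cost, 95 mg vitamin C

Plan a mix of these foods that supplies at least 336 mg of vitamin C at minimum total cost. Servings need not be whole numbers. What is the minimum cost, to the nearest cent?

Cost per mg of vitamin C: broccoli $0.0111, spinach $0.0162, banana $0.0214, carrots $0.0583, avocado $0.1125.
With no serving limits, use only broccoli: 336 mg / 95 mg = 3.537 servings × $1.05 = $3.71.

$3.71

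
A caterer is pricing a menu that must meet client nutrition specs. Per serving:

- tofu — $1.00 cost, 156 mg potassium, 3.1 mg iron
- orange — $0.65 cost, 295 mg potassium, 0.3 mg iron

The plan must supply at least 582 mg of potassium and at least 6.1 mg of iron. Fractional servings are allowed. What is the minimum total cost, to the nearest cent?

For a min-cost LP with two ≥-constraints, a basic feasible solution has at most two positive variables.
tofu only: max(582/156, 6.1/3.1) = 3.731 servings → $3.73.
orange only: max(582/295, 6.1/0.3) = 20.33 servings → $13.22.
tofu + orange with both tight: 1.873 servings and 0.9826 servings → $2.51.
So the least-cost plan costs $2.51.

$2.51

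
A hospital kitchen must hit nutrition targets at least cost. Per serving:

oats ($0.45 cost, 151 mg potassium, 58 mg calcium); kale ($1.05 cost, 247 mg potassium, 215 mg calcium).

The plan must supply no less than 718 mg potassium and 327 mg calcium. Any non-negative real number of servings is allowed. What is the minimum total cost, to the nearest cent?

A basic optimal solution has at most two foods positive. Try each food alone and each pair with both targets met exactly.
oats only: max(718/151, 327/58) = 5.638 servings → $2.54.
kale only: max(718/247, 327/215) = 2.907 servings → $3.05.
oats + kale with both tight: 4.058 servings and 0.4263 servings → $2.27.
Cheapest feasible corner: $2.27.

$2.27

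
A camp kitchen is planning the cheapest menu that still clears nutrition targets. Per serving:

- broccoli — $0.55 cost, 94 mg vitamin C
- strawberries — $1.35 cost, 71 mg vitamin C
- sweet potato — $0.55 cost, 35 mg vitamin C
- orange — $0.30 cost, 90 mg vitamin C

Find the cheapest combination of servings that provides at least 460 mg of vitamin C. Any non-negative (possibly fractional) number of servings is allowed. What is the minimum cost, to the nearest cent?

$1.53

Cost per mg of vitamin C: orange $0.0033, broccoli $0.0059, sweet potato $0.0157, strawberries $0.0190.
With no serving limits, use only orange: 460 mg / 90 mg = 5.111 servings × $0.30 = $1.53.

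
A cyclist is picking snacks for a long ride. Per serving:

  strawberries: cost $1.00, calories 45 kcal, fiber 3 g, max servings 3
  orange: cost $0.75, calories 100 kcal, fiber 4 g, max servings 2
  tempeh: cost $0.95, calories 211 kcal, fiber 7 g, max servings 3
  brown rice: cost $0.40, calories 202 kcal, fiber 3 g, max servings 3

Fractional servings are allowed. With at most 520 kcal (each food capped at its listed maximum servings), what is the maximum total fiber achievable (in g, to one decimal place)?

23.1 g

Fiber per kcal: strawberries 0.06667, orange 0.04, tempeh 0.03318, brown rice 0.01485.
Take 3 servings of strawberries: uses 135 kcal, +9.0 g fiber (running total 9.0 g).
Take 2 servings of orange: uses 200 kcal, +8.0 g fiber (running total 17.0 g).
Take 0.8768 servings of tempeh: uses 185 kcal, +6.1 g fiber (running total 23.1 g).
Greedy by best ratio exhausts the calories allowance optimally: 23.1 g.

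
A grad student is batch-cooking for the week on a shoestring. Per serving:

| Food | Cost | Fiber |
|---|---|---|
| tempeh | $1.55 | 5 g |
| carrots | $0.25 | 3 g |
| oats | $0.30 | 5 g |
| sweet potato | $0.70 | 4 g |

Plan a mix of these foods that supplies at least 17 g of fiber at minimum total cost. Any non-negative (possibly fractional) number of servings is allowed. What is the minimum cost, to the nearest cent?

Cost per g of fiber: oats $0.0600, carrots $0.0833, sweet potato $0.1750, tempeh $0.3100.
With no serving limits, use only oats: 17 g / 5 g = 3.4 servings × $0.30 = $1.02.

$1.02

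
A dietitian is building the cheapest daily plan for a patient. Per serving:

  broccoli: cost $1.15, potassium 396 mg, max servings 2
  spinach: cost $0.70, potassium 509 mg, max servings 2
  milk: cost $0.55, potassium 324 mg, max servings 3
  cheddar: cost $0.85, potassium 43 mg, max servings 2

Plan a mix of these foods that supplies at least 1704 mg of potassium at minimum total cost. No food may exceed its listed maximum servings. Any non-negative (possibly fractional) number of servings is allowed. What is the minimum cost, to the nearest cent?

$2.56

Cost per mg of potassium: spinach $0.0014, milk $0.0017, broccoli $0.0029, cheddar $0.0198.
Take 2 servings of spinach: +1018.0 mg potassium for $1.40 (total $1.40, still need 686.0 mg).
Take 2.117 servings of milk: +686.0 mg potassium for $1.16 (total $2.56, still need 0.0 mg).
Filling from the cheapest source first is optimal under one linear minimum: $2.56.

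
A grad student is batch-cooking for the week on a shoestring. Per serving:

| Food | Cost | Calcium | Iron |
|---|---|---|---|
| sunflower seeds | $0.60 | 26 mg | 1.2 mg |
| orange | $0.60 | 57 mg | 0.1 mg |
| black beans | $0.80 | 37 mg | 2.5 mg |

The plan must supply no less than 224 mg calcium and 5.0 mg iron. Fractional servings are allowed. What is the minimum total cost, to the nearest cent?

The cheapest plan sits at a corner of the feasible region — with two constraints it uses at most two foods.
sunflower seeds only: max(224/26, 5.0/1.2) = 8.615 servings → $5.17.
orange only: max(224/57, 5.0/0.1) = 50 servings → $30.00.
black beans only: max(224/37, 5.0/2.5) = 6.054 servings → $4.84.
sunflower seeds + orange with both tight: 3.991 servings and 2.109 servings → $3.66.
sunflower seeds + black beans with both targets exact would need a negative amount; discard.
orange + black beans with both tight: 2.702 servings and 1.892 servings → $3.13.
The minimum over all feasible corners is $3.13.

$3.13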